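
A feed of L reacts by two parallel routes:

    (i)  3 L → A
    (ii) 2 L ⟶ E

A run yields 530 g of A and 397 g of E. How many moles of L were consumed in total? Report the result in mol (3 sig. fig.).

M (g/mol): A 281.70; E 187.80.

9.87 mol

n(A) = 530 / 281.70 = 1.881 mol
n(E) = 397 / 187.80 = 2.114 mol
n(L) via (i) = (3/1)×1.881 = 5.643 mol
n(L) via (ii) = (2/1)×2.114 = 4.228 mol
total n(L) = 5.643 + 4.228 = 9.871 mol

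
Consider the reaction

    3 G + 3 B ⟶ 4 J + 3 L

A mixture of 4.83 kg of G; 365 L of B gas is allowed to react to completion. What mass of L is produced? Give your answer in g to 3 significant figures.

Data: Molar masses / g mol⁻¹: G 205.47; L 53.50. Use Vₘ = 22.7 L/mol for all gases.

n(G) = 4.830×1000 / 205.47 = 23.51 mol
n(B) = 365.0 / 22.7 = 16.08 mol
n/ν → G: 7.837, B: 5.360; B is limiting.
n(L) = (3/3) × 16.08 = 16.08 mol
mass = 16.08 × 53.50 = 860.3 g

860 g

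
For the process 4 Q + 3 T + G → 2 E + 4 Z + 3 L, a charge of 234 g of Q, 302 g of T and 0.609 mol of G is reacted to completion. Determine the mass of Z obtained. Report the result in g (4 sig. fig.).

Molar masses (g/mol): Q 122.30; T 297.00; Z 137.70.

n(Q) = 234.0 / 122.30 = 1.913 mol
n(T) = 302.0 / 297.00 = 1.017 mol
n(G) = 0.6090 mol
n/ν → Q: 0.4783, T: 0.3390, G: 0.6090; T is limiting.
n(Z) = (4/3) × 1.017 = 1.356 mol
mass = 1.356 × 137.70 = 186.7 g

186.7 g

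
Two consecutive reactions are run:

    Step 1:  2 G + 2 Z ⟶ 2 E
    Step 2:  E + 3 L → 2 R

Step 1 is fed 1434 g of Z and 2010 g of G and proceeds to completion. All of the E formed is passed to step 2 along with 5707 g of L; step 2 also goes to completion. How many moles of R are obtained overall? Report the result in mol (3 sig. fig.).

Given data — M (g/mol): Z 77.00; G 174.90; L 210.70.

Step 1:
n(Z) = 1434 / 77.00 = 18.62 mol
n(G) = 2010 / 174.90 = 11.49 mol
n/ν for Z = 18.62/2 = 9.310
n/ν for G = 11.49/2 = 5.745
Smallest n/ν is G → limiting reagent.
n(E) produced = (2/2) × 11.49 = 11.49 mol
Step 2:
n(E) available = 11.49 mol
n(L) = 5707 / 210.70 = 27.09 mol
n/ν for E = 11.49/1 = 11.49
n/ν for L = 27.09/3 = 9.030
Smallest n/ν is L → limiting reagent.
n(R) = (2/3) × 27.09 = 18.06 mol

18.1 mol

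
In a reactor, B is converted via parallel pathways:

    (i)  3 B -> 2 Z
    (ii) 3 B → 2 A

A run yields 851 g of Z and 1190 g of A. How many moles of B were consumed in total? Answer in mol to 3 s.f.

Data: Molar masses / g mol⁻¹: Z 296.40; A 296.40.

10.3 mol

n(Z) = 851 / 296.40 = 2.871 mol
n(A) = 1190 / 296.40 = 4.015 mol
n(B) via (i) = (3/2)×2.871 = 4.307 mol
n(B) via (ii) = (3/2)×4.015 = 6.023 mol
total n(B) = 4.307 + 6.023 = 10.33 mol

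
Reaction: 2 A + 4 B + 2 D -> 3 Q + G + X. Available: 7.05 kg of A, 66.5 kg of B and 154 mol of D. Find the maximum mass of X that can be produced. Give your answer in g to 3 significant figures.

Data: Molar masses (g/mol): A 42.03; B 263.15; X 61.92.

n(A) = 7.050×1000 / 42.03 = 167.7 mol
n(B) = 66.50×1000 / 263.15 = 252.7 mol
n(D) = 154.0 mol
n/ν for A = 167.7/2 = 83.85
n/ν for B = 252.7/4 = 63.18
n/ν for D = 154.0/2 = 77.00
Smallest n/ν is B → limiting reagent.
n(X) = (1/4) × 252.7 = 63.18 mol
mass = 63.18 × 61.92 = 3912 g

3910 g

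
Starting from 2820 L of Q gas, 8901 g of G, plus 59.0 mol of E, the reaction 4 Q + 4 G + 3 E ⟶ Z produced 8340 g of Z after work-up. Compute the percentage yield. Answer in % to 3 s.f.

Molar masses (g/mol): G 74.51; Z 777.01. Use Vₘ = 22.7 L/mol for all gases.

54.6 %

n(Q) = 2820 / 22.7 = 124.2 mol
n(G) = 8901 / 74.51 = 119.5 mol
n(E) = 59.00 mol
n/ν for Q = 124.2/4 = 31.05
n/ν for G = 119.5/4 = 29.88
n/ν for E = 59.00/3 = 19.67
Smallest n/ν is E → limiting reagent.
theoretical n(Z) = (1/3) × 59.00 = 19.67 mol → 15280 g
% yield = 8340 / 15280 × 100 = 54.58 %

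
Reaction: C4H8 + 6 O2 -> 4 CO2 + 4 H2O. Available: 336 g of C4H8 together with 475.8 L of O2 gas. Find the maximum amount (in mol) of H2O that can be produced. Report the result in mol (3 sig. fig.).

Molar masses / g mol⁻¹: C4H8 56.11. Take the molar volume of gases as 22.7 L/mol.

14.0 mol

n(C4H8) = 336.0 / 56.11 = 5.988 mol
n(O2) = 475.8 / 22.7 = 20.96 mol
n/ν for C4H8 = 5.988/1 = 5.988
n/ν for O2 = 20.96/6 = 3.493
Smallest n/ν is O2 → limiting reagent.
n(H2O) = (4/6) × 20.96 = 13.97 mol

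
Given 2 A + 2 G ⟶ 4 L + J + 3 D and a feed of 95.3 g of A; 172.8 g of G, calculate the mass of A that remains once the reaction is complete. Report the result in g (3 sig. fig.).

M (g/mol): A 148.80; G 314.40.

n(A) = 95.30 / 148.80 = 0.6405 mol
n(G) = 172.8 / 314.40 = 0.5496 mol
n/ν for A = 0.6405/2 = 0.3203
n/ν for G = 0.5496/2 = 0.2748
Smallest n/ν is G → limiting reagent.
A consumed = (2/2) × 0.5496 = 0.5496 mol
A remaining = 0.6405 − 0.5496 = 0.09090 mol
mass = 0.09090 × 148.80 = 13.53 g

13.5 g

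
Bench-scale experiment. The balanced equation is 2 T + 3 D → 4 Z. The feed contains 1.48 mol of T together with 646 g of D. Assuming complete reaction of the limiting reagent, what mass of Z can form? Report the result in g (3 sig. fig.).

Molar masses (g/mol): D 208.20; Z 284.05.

n(T) = 1.480 mol
n(D) = 646.0 / 208.20 = 3.103 mol
n/ν for T = 1.480/2 = 0.7400
n/ν for D = 3.103/3 = 1.034
Smallest n/ν is T → limiting reagent.
n(Z) = (4/2) × 1.480 = 2.960 mol
mass = 2.960 × 284.05 = 840.8 g

841 g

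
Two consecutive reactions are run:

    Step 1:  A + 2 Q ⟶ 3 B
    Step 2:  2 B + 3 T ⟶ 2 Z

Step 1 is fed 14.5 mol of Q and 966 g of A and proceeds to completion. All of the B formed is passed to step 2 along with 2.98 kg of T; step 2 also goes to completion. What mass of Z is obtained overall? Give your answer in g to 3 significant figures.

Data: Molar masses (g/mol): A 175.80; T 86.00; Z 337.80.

5570 g

Step 1:
n(Q) = 14.50 mol
n(A) = 966.0 / 175.80 = 5.495 mol
n/ν → Q: 7.250, A: 5.495; A is limiting.
n(B) produced = (3/1) × 5.495 = 16.49 mol
Step 2:
n(B) available = 16.49 mol
n(T) = 2.980×1000 / 86.00 = 34.65 mol
n/ν → B: 8.245, T: 11.55; B is limiting.
n(Z) = (2/2) × 16.49 = 16.49 mol
mass = 16.49 × 337.80 = 5570 g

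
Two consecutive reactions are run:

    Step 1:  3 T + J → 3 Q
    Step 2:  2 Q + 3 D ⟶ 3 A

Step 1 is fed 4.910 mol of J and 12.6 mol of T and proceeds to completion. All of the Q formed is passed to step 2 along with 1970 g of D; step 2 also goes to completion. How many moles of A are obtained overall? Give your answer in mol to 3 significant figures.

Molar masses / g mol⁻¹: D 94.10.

Step 1:
n(J) = 4.910 mol
n(T) = 12.60 mol
n/ν for J = 4.910/1 = 4.910
n/ν for T = 12.60/3 = 4.200
Smallest n/ν is T → limiting reagent.
n(Q) produced = (3/3) × 12.60 = 12.60 mol
Step 2:
n(Q) available = 12.60 mol
n(D) = 1970 / 94.10 = 20.94 mol
n/ν for Q = 12.60/2 = 6.300
n/ν for D = 20.94/3 = 6.980
Smallest n/ν is Q → limiting reagent.
n(A) = (3/2) × 12.60 = 18.90 mol

18.9 mol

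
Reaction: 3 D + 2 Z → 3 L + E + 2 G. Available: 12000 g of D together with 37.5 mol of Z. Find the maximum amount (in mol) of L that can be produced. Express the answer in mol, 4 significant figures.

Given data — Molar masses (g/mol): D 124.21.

56.25 mol

n(D) = 12000 / 124.21 = 96.61 mol
n(Z) = 37.50 mol
n/ν for D = 96.61/3 = 32.20
n/ν for Z = 37.50/2 = 18.75
Smallest n/ν is Z → limiting reagent.
n(L) = (3/2) × 37.50 = 56.25 mol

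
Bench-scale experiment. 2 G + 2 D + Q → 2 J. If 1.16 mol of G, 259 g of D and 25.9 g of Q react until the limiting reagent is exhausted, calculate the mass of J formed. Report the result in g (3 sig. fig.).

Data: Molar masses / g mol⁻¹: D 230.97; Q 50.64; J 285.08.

292 g

n(G) = 1.160 mol
n(D) = 259.0 / 230.97 = 1.121 mol
n(Q) = 25.90 / 50.64 = 0.5115 mol
n/ν for G = 1.160/2 = 0.5800
n/ν for D = 1.121/2 = 0.5605
n/ν for Q = 0.5115/1 = 0.5115
Smallest n/ν is Q → limiting reagent.
n(J) = (2/1) × 0.5115 = 1.023 mol
mass = 1.023 × 285.08 = 291.6 g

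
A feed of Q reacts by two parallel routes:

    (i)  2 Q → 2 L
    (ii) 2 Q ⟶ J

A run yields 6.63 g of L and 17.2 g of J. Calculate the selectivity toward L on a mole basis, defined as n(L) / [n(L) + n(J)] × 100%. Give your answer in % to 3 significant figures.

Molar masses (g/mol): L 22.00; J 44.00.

43.5 %

n(L) = 6.63 / 22.00 = 0.3014 mol
n(J) = 17.2 / 44.00 = 0.3909 mol
selectivity = 0.3014/(0.3014+0.3909) × 100 = 43.54 %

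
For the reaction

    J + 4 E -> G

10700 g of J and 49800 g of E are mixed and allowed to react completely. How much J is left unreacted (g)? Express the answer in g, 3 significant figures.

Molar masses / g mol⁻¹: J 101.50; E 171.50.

n(J) = 10700 / 101.50 = 105.4 mol
n(E) = 49800 / 171.50 = 290.4 mol
n/ν for J = 105.4/1 = 105.4
n/ν for E = 290.4/4 = 72.60
Smallest n/ν is E → limiting reagent.
J consumed = (1/4) × 290.4 = 72.60 mol
J remaining = 105.4 − 72.60 = 32.80 mol
mass = 32.80 × 101.50 = 3329 g

3330 g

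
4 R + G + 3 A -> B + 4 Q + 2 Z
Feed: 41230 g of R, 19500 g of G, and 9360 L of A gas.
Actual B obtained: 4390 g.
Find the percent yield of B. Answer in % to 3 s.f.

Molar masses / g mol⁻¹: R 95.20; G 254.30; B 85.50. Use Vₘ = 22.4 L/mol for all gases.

67.0 %

n(R) = 41230 / 95.20 = 433.1 mol
n(G) = 19500 / 254.30 = 76.68 mol
n(A) = 9360 / 22.4 = 417.9 mol
n/ν → R: 108.3, G: 76.68, A: 139.3; G is limiting.
theoretical n(B) = (1/1) × 76.68 = 76.68 mol → 6556 g
% yield = 4390 / 6556 × 100 = 66.96 %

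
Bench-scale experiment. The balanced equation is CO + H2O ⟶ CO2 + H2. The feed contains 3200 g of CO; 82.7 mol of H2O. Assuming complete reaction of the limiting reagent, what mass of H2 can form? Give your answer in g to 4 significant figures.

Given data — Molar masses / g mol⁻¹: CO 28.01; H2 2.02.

167.1 g

n(CO) = 3200 / 28.01 = 114.2 mol
n(H2O) = 82.70 mol
n/ν for CO = 114.2/1 = 114.2
n/ν for H2O = 82.70/1 = 82.70
Smallest n/ν is H2O → limiting reagent.
n(H2) = (1/1) × 82.70 = 82.70 mol
mass = 82.70 × 2.02 = 167.1 g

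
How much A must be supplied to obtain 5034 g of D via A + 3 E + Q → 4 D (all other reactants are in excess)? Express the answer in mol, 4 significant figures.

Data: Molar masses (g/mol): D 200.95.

6.263 mol

n(D) = 5034 / 200.95 = 25.05 mol
n(A) = (1/4) × 25.05 = 6.263 mol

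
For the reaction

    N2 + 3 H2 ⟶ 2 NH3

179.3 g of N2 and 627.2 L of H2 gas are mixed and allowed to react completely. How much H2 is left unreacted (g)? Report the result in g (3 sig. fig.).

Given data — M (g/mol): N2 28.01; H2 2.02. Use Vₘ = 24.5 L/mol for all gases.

n(N2) = 179.3 / 28.01 = 6.401 mol
n(H2) = 627.2 / 24.5 = 25.60 mol
n/ν for N2 = 6.401/1 = 6.401
n/ν for H2 = 25.60/3 = 8.533
Smallest n/ν is N2 → limiting reagent.
H2 consumed = (3/1) × 6.401 = 19.20 mol
H2 remaining = 25.60 − 19.20 = 6.400 mol
mass = 6.400 × 2.02 = 12.93 g

12.9 g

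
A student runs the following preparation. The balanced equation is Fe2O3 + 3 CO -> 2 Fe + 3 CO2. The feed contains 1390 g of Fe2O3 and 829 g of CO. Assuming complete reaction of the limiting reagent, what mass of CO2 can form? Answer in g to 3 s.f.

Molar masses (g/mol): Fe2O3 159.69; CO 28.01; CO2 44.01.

1150 g

n(Fe2O3) = 1390 / 159.69 = 8.704 mol
n(CO) = 829.0 / 28.01 = 29.60 mol
n/ν for Fe2O3 = 8.704/1 = 8.704
n/ν for CO = 29.60/3 = 9.867
Smallest n/ν is Fe2O3 → limiting reagent.
n(CO2) = (3/1) × 8.704 = 26.11 mol
mass = 26.11 × 44.01 = 1149 g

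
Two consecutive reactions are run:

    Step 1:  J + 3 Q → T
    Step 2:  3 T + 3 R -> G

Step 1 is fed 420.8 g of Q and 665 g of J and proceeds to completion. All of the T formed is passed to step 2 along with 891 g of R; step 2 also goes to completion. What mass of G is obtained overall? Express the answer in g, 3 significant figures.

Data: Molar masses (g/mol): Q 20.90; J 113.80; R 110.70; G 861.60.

Step 1:
n(Q) = 420.8 / 20.90 = 20.13 mol
n(J) = 665.0 / 113.80 = 5.844 mol
n/ν → Q: 6.710, J: 5.844; J is limiting.
n(T) produced = (1/1) × 5.844 = 5.844 mol
Step 2:
n(T) available = 5.844 mol
n(R) = 891.0 / 110.70 = 8.049 mol
n/ν → T: 1.948, R: 2.683; T is limiting.
n(G) = (1/3) × 5.844 = 1.948 mol
mass = 1.948 × 861.60 = 1678 g

1680 g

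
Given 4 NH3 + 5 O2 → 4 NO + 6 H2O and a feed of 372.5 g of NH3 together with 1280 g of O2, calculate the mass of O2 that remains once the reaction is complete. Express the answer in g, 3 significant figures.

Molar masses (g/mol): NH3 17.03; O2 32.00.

405 g

n(NH3) = 372.5 / 17.03 = 21.87 mol
n(O2) = 1280 / 32.00 = 40.00 mol
n/ν for NH3 = 21.87/4 = 5.468
n/ν for O2 = 40.00/5 = 8.000
Smallest n/ν is NH3 → limiting reagent.
O2 consumed = (5/4) × 21.87 = 27.34 mol
O2 remaining = 40.00 − 27.34 = 12.66 mol
mass = 12.66 × 32.00 = 405.1 g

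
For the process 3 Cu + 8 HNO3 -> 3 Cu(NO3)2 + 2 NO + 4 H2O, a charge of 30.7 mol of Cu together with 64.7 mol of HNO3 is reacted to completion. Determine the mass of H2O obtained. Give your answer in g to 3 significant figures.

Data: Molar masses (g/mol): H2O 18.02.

583 g

n(Cu) = 30.70 mol
n(HNO3) = 64.70 mol
n/ν for Cu = 30.70/3 = 10.23
n/ν for HNO3 = 64.70/8 = 8.088
Smallest n/ν is HNO3 → limiting reagent.
n(H2O) = (4/8) × 64.70 = 32.35 mol
mass = 32.35 × 18.02 = 582.9 g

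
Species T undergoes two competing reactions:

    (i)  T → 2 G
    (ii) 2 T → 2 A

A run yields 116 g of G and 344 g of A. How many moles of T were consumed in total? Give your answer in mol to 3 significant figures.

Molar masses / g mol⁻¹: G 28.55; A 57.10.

8.06 mol

n(G) = 116 / 28.55 = 4.063 mol
n(A) = 344 / 57.10 = 6.025 mol
n(T) via (i) = (1/2)×4.063 = 2.032 mol
n(T) via (ii) = (2/2)×6.025 = 6.025 mol
total n(T) = 2.032 + 6.025 = 8.057 mol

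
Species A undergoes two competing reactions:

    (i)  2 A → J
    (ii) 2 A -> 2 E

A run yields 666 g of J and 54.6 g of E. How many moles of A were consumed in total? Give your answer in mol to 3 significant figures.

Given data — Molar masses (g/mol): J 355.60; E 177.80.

4.05 mol

n(J) = 666 / 355.60 = 1.873 mol
n(E) = 54.6 / 177.80 = 0.3071 mol
n(A) via (i) = (2/1)×1.873 = 3.746 mol
n(A) via (ii) = (2/2)×0.3071 = 0.3071 mol
total n(A) = 3.746 + 0.3071 = 4.053 mol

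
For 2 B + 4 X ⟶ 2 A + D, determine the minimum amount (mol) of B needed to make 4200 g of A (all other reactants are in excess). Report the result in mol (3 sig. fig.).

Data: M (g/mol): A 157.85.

26.6 mol

n(A) = 4200 / 157.85 = 26.61 mol
n(B) = (2/2) × 26.61 = 26.61 mol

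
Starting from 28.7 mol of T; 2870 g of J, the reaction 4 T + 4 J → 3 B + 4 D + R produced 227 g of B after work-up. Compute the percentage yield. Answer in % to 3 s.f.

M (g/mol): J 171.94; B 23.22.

78.1 %

n(T) = 28.70 mol
n(J) = 2870 / 171.94 = 16.69 mol
n/ν for T = 28.70/4 = 7.175
n/ν for J = 16.69/4 = 4.173
Smallest n/ν is J → limiting reagent.
theoretical n(B) = (3/4) × 16.69 = 12.52 mol → 290.7 g
% yield = 227 / 290.7 × 100 = 78.09 %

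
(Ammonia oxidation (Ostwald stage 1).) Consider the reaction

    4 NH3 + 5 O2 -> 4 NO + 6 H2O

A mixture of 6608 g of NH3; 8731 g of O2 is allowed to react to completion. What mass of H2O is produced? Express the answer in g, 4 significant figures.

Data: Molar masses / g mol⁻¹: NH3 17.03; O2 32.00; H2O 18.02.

5900 g

n(NH3) = 6608 / 17.03 = 388.0 mol
n(O2) = 8731 / 32.00 = 272.8 mol
n/ν for NH3 = 388.0/4 = 97.00
n/ν for O2 = 272.8/5 = 54.56
Smallest n/ν is O2 → limiting reagent.
n(H2O) = (6/5) × 272.8 = 327.4 mol
mass = 327.4 × 18.02 = 5900 g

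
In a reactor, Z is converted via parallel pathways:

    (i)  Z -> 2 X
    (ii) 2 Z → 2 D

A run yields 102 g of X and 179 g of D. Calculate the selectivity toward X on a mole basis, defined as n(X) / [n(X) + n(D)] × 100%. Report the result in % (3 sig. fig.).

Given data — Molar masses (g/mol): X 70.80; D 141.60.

n(X) = 102 / 70.80 = 1.441 mol
n(D) = 179 / 141.60 = 1.264 mol
selectivity = 1.441/(1.441+1.264) × 100 = 53.27 %

53.3 %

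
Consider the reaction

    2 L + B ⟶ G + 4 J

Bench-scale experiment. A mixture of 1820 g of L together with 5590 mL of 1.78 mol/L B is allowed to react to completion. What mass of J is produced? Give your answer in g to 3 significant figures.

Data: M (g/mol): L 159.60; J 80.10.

n(L) = 1820 / 159.60 = 11.40 mol
n(B) = 1.78 × 5590/1000 = 9.950 mol
n/ν for L = 11.40/2 = 5.700
n/ν for B = 9.950/1 = 9.950
Smallest n/ν is L → limiting reagent.
n(J) = (4/2) × 11.40 = 22.80 mol
mass = 22.80 × 80.10 = 1826 g

1830 g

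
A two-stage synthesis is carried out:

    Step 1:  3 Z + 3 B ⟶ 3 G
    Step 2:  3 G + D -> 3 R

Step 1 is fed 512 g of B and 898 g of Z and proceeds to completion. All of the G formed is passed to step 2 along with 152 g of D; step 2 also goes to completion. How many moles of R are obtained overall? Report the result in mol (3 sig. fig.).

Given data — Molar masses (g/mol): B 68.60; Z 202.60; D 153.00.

2.98 mol

Step 1:
n(B) = 512.0 / 68.60 = 7.464 mol
n(Z) = 898.0 / 202.60 = 4.432 mol
n/ν for B = 7.464/3 = 2.488
n/ν for Z = 4.432/3 = 1.477
Smallest n/ν is Z → limiting reagent.
n(G) produced = (3/3) × 4.432 = 4.432 mol
Step 2:
n(G) available = 4.432 mol
n(D) = 152.0 / 153.00 = 0.9935 mol
n/ν for G = 4.432/3 = 1.477
n/ν for D = 0.9935/1 = 0.9935
Smallest n/ν is D → limiting reagent.
n(R) = (3/1) × 0.9935 = 2.981 mol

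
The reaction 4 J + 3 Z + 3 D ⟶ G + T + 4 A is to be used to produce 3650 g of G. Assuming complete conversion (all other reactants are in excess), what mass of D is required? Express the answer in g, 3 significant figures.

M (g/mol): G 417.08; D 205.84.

5400 g

n(G) = 3650 / 417.08 = 8.751 mol
n(D) = (3/1) × 8.751 = 26.25 mol
mass = 26.25 × 205.84 = 5403 g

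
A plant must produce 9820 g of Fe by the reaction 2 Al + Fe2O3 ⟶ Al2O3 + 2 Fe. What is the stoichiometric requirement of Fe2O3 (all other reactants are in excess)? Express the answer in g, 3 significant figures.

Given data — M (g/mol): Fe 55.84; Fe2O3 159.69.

14000 g

n(Fe) = 9820 / 55.84 = 175.9 mol
n(Fe2O3) = (1/2) × 175.9 = 87.95 mol
mass = 87.95 × 159.69 = 14040 g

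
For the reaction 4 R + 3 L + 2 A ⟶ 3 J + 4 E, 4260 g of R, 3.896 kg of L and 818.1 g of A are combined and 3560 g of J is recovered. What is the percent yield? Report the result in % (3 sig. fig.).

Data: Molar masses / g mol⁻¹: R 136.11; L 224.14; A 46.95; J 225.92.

n(R) = 4260 / 136.11 = 31.30 mol
n(L) = 3.896×1000 / 224.14 = 17.38 mol
n(A) = 818.1 / 46.95 = 17.42 mol
n/ν for R = 31.30/4 = 7.825
n/ν for L = 17.38/3 = 5.793
n/ν for A = 17.42/2 = 8.710
Smallest n/ν is L → limiting reagent.
theoretical n(J) = (3/3) × 17.38 = 17.38 mol → 3926 g
% yield = 3560 / 3926 × 100 = 90.68 %

90.7 %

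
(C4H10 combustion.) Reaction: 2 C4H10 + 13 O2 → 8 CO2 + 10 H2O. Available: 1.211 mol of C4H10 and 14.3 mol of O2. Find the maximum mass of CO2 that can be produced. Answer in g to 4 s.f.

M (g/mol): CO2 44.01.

213.2 g

n(C4H10) = 1.211 mol
n(O2) = 14.30 mol
n/ν for C4H10 = 1.211/2 = 0.6055
n/ν for O2 = 14.30/13 = 1.100
Smallest n/ν is C4H10 → limiting reagent.
n(CO2) = (8/2) × 1.211 = 4.844 mol
mass = 4.844 × 44.01 = 213.2 g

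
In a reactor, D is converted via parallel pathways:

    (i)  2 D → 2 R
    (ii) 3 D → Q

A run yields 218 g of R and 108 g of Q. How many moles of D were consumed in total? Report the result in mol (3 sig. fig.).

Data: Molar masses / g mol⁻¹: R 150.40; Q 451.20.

2.17 mol

n(R) = 218 / 150.40 = 1.449 mol
n(Q) = 108 / 451.20 = 0.2394 mol
n(D) via (i) = (2/2)×1.449 = 1.449 mol
n(D) via (ii) = (3/1)×0.2394 = 0.7182 mol
total n(D) = 1.449 + 0.7182 = 2.167 mol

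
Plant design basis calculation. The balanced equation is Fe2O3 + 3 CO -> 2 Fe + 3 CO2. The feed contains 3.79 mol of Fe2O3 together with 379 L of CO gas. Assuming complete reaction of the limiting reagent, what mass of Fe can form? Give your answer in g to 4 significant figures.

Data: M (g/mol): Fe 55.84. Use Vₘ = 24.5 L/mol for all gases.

423.3 g

n(Fe2O3) = 3.790 mol
n(CO) = 379.0 / 24.5 = 15.47 mol
n/ν for Fe2O3 = 3.790/1 = 3.790
n/ν for CO = 15.47/3 = 5.157
Smallest n/ν is Fe2O3 → limiting reagent.
n(Fe) = (2/1) × 3.790 = 7.580 mol
mass = 7.580 × 55.84 = 423.3 g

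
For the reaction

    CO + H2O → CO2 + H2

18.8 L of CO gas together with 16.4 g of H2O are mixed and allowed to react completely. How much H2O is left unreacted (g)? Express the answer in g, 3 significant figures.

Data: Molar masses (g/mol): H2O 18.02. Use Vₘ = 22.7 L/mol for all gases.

n(CO) = 18.80 / 22.7 = 0.8282 mol
n(H2O) = 16.40 / 18.02 = 0.9101 mol
n/ν for CO = 0.8282/1 = 0.8282
n/ν for H2O = 0.9101/1 = 0.9101
Smallest n/ν is CO → limiting reagent.
H2O consumed = (1/1) × 0.8282 = 0.8282 mol
H2O remaining = 0.9101 − 0.8282 = 0.08190 mol
mass = 0.08190 × 18.02 = 1.476 g

1.48 g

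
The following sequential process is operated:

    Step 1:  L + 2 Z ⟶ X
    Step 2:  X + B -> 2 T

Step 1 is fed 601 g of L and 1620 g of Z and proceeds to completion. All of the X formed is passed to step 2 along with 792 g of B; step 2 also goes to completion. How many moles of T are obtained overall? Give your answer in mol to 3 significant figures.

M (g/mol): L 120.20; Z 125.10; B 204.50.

Step 1:
n(L) = 601.0 / 120.20 = 5.000 mol
n(Z) = 1620 / 125.10 = 12.95 mol
n/ν → L: 5.000, Z: 6.475; L is limiting.
n(X) produced = (1/1) × 5.000 = 5.000 mol
Step 2:
n(X) available = 5.000 mol
n(B) = 792.0 / 204.50 = 3.873 mol
n/ν → X: 5.000, B: 3.873; B is limiting.
n(T) = (2/1) × 3.873 = 7.746 mol

7.75 mol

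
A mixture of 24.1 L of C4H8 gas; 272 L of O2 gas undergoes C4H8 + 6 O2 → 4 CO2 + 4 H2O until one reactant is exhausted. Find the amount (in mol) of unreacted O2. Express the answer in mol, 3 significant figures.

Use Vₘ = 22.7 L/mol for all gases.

5.61 mol

n(C4H8) = 24.10 / 22.7 = 1.062 mol
n(O2) = 272.0 / 22.7 = 11.98 mol
n/ν for C4H8 = 1.062/1 = 1.062
n/ν for O2 = 11.98/6 = 1.997
Smallest n/ν is C4H8 → limiting reagent.
O2 consumed = (6/1) × 1.062 = 6.372 mol
O2 remaining = 11.98 − 6.372 = 5.608 mol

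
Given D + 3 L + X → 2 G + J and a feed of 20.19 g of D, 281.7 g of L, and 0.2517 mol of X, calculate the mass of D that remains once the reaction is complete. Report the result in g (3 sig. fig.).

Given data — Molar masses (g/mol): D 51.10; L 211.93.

7.33 g

n(D) = 20.19 / 51.10 = 0.3951 mol
n(L) = 281.7 / 211.93 = 1.329 mol
n(X) = 0.2517 mol
n/ν for D = 0.3951/1 = 0.3951
n/ν for L = 1.329/3 = 0.4430
n/ν for X = 0.2517/1 = 0.2517
Smallest n/ν is X → limiting reagent.
D consumed = (1/1) × 0.2517 = 0.2517 mol
D remaining = 0.3951 − 0.2517 = 0.1434 mol
mass = 0.1434 × 51.10 = 7.328 g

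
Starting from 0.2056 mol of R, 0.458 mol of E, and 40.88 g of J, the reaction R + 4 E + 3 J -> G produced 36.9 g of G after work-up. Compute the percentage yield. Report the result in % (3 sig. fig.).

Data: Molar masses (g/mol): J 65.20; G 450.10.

n(R) = 0.2056 mol
n(E) = 0.4580 mol
n(J) = 40.88 / 65.20 = 0.6270 mol
n/ν → R: 0.2056, E: 0.1145, J: 0.2090; E is limiting.
theoretical n(G) = (1/4) × 0.4580 = 0.1145 mol → 51.54 g
% yield = 36.9 / 51.54 × 100 = 71.59 %

71.6 %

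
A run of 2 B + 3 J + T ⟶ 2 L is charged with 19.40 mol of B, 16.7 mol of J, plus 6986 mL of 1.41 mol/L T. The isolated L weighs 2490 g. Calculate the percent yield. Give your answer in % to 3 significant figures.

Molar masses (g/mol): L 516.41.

43.3 %

n(B) = 19.40 mol
n(J) = 16.70 mol
n(T) = 1.41 × 6986/1000 = 9.850 mol
n/ν for B = 19.40/2 = 9.700
n/ν for J = 16.70/3 = 5.567
n/ν for T = 9.850/1 = 9.850
Smallest n/ν is J → limiting reagent.
theoretical n(L) = (2/3) × 16.70 = 11.13 mol → 5748 g
% yield = 2490 / 5748 × 100 = 43.32 %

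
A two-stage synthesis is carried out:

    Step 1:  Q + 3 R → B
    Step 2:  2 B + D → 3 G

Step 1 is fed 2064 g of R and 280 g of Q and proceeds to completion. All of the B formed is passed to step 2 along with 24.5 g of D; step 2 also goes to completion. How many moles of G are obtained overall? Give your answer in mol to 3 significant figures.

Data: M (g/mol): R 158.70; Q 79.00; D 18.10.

Step 1:
n(R) = 2064 / 158.70 = 13.01 mol
n(Q) = 280.0 / 79.00 = 3.544 mol
n/ν for R = 13.01/3 = 4.337
n/ν for Q = 3.544/1 = 3.544
Smallest n/ν is Q → limiting reagent.
n(B) produced = (1/1) × 3.544 = 3.544 mol
Step 2:
n(B) available = 3.544 mol
n(D) = 24.50 / 18.10 = 1.354 mol
n/ν for B = 3.544/2 = 1.772
n/ν for D = 1.354/1 = 1.354
Smallest n/ν is D → limiting reagent.
n(G) = (3/1) × 1.354 = 4.062 mol

4.06 mol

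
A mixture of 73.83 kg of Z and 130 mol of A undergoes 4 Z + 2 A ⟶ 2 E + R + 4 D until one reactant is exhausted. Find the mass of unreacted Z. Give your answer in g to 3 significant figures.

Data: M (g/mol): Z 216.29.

n(Z) = 73.83×1000 / 216.29 = 341.3 mol
n(A) = 130.0 mol
n/ν → Z: 85.33, A: 65.00; A is limiting.
Z consumed = (4/2) × 130.0 = 260.0 mol
Z remaining = 341.3 − 260.0 = 81.30 mol
mass = 81.30 × 216.29 = 17580 g

17600 g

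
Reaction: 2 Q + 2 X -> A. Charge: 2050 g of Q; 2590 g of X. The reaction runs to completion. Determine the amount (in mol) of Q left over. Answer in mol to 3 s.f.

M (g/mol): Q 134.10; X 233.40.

4.19 mol

n(Q) = 2050 / 134.10 = 15.29 mol
n(X) = 2590 / 233.40 = 11.10 mol
n/ν for Q = 15.29/2 = 7.645
n/ν for X = 11.10/2 = 5.550
Smallest n/ν is X → limiting reagent.
Q consumed = (2/2) × 11.10 = 11.10 mol
Q remaining = 15.29 − 11.10 = 4.190 mol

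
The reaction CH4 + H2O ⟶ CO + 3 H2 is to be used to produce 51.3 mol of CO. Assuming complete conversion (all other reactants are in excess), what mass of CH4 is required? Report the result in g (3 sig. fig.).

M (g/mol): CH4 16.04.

n(CO) = 51.30 mol
n(CH4) = (1/1) × 51.30 = 51.30 mol
mass = 51.30 × 16.04 = 822.9 g

823 g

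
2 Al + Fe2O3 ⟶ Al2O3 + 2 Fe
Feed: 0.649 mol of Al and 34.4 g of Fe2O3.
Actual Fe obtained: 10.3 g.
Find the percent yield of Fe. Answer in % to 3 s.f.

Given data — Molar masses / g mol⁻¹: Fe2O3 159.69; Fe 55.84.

42.8 %

n(Al) = 0.6490 mol
n(Fe2O3) = 34.40 / 159.69 = 0.2154 mol
n/ν for Al = 0.6490/2 = 0.3245
n/ν for Fe2O3 = 0.2154/1 = 0.2154
Smallest n/ν is Fe2O3 → limiting reagent.
theoretical n(Fe) = (2/1) × 0.2154 = 0.4308 mol → 24.06 g
% yield = 10.3 / 24.06 × 100 = 42.81 %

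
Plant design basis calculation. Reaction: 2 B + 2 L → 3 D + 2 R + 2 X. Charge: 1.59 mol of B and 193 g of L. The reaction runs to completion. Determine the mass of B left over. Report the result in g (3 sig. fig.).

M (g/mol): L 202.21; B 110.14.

70.0 g

n(B) = 1.590 mol
n(L) = 193.0 / 202.21 = 0.9545 mol
n/ν → B: 0.7950, L: 0.4773; L is limiting.
B consumed = (2/2) × 0.9545 = 0.9545 mol
B remaining = 1.590 − 0.9545 = 0.6355 mol
mass = 0.6355 × 110.14 = 69.99 g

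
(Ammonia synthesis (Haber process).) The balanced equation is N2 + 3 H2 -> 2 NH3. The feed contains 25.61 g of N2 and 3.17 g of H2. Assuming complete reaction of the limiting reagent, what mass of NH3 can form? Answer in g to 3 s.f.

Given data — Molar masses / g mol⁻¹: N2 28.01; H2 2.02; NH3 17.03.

17.8 g

n(N2) = 25.61 / 28.01 = 0.9143 mol
n(H2) = 3.170 / 2.02 = 1.569 mol
n/ν → N2: 0.9143, H2: 0.5230; H2 is limiting.
n(NH3) = (2/3) × 1.569 = 1.046 mol
mass = 1.046 × 17.03 = 17.81 g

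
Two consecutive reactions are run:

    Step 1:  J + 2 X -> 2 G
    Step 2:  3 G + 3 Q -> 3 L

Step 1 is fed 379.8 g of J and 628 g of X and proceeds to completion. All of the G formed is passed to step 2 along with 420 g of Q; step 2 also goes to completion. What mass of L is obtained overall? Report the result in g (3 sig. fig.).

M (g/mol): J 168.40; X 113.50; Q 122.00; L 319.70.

Step 1:
n(J) = 379.8 / 168.40 = 2.255 mol
n(X) = 628.0 / 113.50 = 5.533 mol
n/ν for J = 2.255/1 = 2.255
n/ν for X = 5.533/2 = 2.767
Smallest n/ν is J → limiting reagent.
n(G) produced = (2/1) × 2.255 = 4.510 mol
Step 2:
n(G) available = 4.510 mol
n(Q) = 420.0 / 122.00 = 3.443 mol
n/ν for G = 4.510/3 = 1.503
n/ν for Q = 3.443/3 = 1.148
Smallest n/ν is Q → limiting reagent.
n(L) = (3/3) × 3.443 = 3.443 mol
mass = 3.443 × 319.70 = 1101 g

1100 g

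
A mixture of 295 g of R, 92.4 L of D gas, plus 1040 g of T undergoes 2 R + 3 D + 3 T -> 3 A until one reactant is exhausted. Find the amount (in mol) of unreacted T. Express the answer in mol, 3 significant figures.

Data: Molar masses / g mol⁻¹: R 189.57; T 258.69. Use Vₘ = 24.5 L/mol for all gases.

n(R) = 295.0 / 189.57 = 1.556 mol
n(D) = 92.40 / 24.5 = 3.771 mol
n(T) = 1040 / 258.69 = 4.020 mol
n/ν for R = 1.556/2 = 0.7780
n/ν for D = 3.771/3 = 1.257
n/ν for T = 4.020/3 = 1.340
Smallest n/ν is R → limiting reagent.
T consumed = (3/2) × 1.556 = 2.334 mol
T remaining = 4.020 − 2.334 = 1.686 mol

1.69 mol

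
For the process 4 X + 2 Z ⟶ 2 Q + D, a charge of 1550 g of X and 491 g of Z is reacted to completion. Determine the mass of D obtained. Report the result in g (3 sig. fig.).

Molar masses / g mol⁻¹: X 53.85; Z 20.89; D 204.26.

1470 g

n(X) = 1550 / 53.85 = 28.78 mol
n(Z) = 491.0 / 20.89 = 23.50 mol
n/ν for X = 28.78/4 = 7.195
n/ν for Z = 23.50/2 = 11.75
Smallest n/ν is X → limiting reagent.
n(D) = (1/4) × 28.78 = 7.195 mol
mass = 7.195 × 204.26 = 1470 g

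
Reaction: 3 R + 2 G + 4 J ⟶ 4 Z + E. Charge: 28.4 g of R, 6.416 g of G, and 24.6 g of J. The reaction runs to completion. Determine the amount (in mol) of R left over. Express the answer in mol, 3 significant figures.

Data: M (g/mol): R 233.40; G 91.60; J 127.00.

n(R) = 28.40 / 233.40 = 0.1217 mol
n(G) = 6.416 / 91.60 = 0.07004 mol
n(J) = 24.60 / 127.00 = 0.1937 mol
n/ν for R = 0.1217/3 = 0.04057
n/ν for G = 0.07004/2 = 0.03502
n/ν for J = 0.1937/4 = 0.04843
Smallest n/ν is G → limiting reagent.
R consumed = (3/2) × 0.07004 = 0.1051 mol
R remaining = 0.1217 − 0.1051 = 0.01660 mol

0.0166 mol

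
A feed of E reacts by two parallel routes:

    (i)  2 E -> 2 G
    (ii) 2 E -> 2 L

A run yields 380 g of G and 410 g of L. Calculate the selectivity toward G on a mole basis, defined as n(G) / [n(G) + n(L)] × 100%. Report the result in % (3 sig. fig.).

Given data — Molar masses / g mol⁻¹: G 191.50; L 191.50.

n(G) = 380 / 191.50 = 1.984 mol
n(L) = 410 / 191.50 = 2.141 mol
selectivity = 1.984/(1.984+2.141) × 100 = 48.10 %

48.1 %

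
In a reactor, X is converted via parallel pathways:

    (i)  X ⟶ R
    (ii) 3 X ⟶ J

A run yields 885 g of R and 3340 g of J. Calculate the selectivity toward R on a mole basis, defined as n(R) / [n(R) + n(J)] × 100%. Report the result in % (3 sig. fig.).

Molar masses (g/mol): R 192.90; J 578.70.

n(R) = 885 / 192.90 = 4.588 mol
n(J) = 3340 / 578.70 = 5.772 mol
selectivity = 4.588/(4.588+5.772) × 100 = 44.29 %

44.3 %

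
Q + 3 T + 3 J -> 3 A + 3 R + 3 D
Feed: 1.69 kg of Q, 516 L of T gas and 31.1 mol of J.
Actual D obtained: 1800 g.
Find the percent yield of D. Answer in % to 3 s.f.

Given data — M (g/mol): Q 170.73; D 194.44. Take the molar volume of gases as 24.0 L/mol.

n(Q) = 1.690×1000 / 170.73 = 9.899 mol
n(T) = 516.0 / 24.0 = 21.50 mol
n(J) = 31.10 mol
n/ν for Q = 9.899/1 = 9.899
n/ν for T = 21.50/3 = 7.167
n/ν for J = 31.10/3 = 10.37
Smallest n/ν is T → limiting reagent.
theoretical n(D) = (3/3) × 21.50 = 21.50 mol → 4180 g
% yield = 1800 / 4180 × 100 = 43.06 %

43.1 %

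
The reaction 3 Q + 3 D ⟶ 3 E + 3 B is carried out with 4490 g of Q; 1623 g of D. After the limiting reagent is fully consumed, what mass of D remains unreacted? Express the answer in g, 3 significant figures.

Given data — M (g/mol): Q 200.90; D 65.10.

168 g

n(Q) = 4490 / 200.90 = 22.35 mol
n(D) = 1623 / 65.10 = 24.93 mol
n/ν → Q: 7.450, D: 8.310; Q is limiting.
D consumed = (3/3) × 22.35 = 22.35 mol
D remaining = 24.93 − 22.35 = 2.580 mol
mass = 2.580 × 65.10 = 168.0 g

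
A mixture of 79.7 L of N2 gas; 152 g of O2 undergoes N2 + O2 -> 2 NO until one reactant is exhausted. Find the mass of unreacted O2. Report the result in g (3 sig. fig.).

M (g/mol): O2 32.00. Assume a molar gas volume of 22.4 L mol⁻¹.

n(N2) = 79.70 / 22.4 = 3.558 mol
n(O2) = 152.0 / 32.00 = 4.750 mol
n/ν → N2: 3.558, O2: 4.750; N2 is limiting.
O2 consumed = (1/1) × 3.558 = 3.558 mol
O2 remaining = 4.750 − 3.558 = 1.192 mol
mass = 1.192 × 32.00 = 38.14 g

38.1 g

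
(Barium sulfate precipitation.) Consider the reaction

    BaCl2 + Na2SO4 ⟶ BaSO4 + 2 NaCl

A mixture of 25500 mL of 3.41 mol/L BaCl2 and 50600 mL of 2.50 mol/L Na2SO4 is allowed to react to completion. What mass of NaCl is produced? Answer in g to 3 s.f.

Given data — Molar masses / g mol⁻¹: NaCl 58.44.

10200 g

n(BaCl2) = 3.41 × 25500/1000 = 86.96 mol
n(Na2SO4) = 2.50 × 50600/1000 = 126.5 mol
n/ν → BaCl2: 86.96, Na2SO4: 126.5; BaCl2 is limiting.
n(NaCl) = (2/1) × 86.96 = 173.9 mol
mass = 173.9 × 58.44 = 10160 g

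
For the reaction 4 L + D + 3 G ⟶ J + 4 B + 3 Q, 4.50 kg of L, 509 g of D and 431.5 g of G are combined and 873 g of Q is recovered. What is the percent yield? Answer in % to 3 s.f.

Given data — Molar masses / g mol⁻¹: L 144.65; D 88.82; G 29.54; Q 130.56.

45.8 %

n(L) = 4.500×1000 / 144.65 = 31.11 mol
n(D) = 509.0 / 88.82 = 5.731 mol
n(G) = 431.5 / 29.54 = 14.61 mol
n/ν for L = 31.11/4 = 7.778
n/ν for D = 5.731/1 = 5.731
n/ν for G = 14.61/3 = 4.870
Smallest n/ν is G → limiting reagent.
theoretical n(Q) = (3/3) × 14.61 = 14.61 mol → 1907 g
% yield = 873 / 1907 × 100 = 45.78 %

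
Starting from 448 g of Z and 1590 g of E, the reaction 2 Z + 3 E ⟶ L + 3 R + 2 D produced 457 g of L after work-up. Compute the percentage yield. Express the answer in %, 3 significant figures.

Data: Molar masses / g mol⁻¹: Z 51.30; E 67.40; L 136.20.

76.8 %

n(Z) = 448.0 / 51.30 = 8.733 mol
n(E) = 1590 / 67.40 = 23.59 mol
n/ν for Z = 8.733/2 = 4.367
n/ν for E = 23.59/3 = 7.863
Smallest n/ν is Z → limiting reagent.
theoretical n(L) = (1/2) × 8.733 = 4.367 mol → 594.8 g
% yield = 457 / 594.8 × 100 = 76.83 %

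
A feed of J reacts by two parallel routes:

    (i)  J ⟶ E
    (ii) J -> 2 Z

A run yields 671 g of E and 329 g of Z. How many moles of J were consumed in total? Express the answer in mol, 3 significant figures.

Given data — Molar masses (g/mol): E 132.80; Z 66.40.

n(E) = 671 / 132.80 = 5.053 mol
n(Z) = 329 / 66.40 = 4.955 mol
n(J) via (i) = (1/1)×5.053 = 5.053 mol
n(J) via (ii) = (1/2)×4.955 = 2.478 mol
total n(J) = 5.053 + 2.478 = 7.531 mol

7.53 mol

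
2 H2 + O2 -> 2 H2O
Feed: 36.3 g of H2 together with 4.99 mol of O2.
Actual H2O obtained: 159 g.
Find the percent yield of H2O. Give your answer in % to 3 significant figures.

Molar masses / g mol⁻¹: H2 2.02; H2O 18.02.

88.4 %

n(H2) = 36.30 / 2.02 = 17.97 mol
n(O2) = 4.990 mol
n/ν for H2 = 17.97/2 = 8.985
n/ν for O2 = 4.990/1 = 4.990
Smallest n/ν is O2 → limiting reagent.
theoretical n(H2O) = (2/1) × 4.990 = 9.980 mol → 179.8 g
% yield = 159 / 179.8 × 100 = 88.43 %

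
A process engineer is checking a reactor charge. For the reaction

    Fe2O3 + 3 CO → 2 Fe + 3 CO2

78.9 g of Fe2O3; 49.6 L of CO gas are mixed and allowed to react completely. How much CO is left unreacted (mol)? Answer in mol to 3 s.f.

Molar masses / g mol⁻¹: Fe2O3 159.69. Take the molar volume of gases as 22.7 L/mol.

0.703 mol

n(Fe2O3) = 78.90 / 159.69 = 0.4941 mol
n(CO) = 49.60 / 22.7 = 2.185 mol
n/ν for Fe2O3 = 0.4941/1 = 0.4941
n/ν for CO = 2.185/3 = 0.7283
Smallest n/ν is Fe2O3 → limiting reagent.
CO consumed = (3/1) × 0.4941 = 1.482 mol
CO remaining = 2.185 − 1.482 = 0.7030 mol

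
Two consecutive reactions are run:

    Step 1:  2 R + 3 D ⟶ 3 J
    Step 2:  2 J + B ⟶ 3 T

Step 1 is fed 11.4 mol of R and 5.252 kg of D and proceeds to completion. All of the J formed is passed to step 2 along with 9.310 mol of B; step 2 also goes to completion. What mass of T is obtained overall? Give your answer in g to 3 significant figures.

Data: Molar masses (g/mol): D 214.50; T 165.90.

Step 1:
n(R) = 11.40 mol
n(D) = 5.252×1000 / 214.50 = 24.48 mol
n/ν for R = 11.40/2 = 5.700
n/ν for D = 24.48/3 = 8.160
Smallest n/ν is R → limiting reagent.
n(J) produced = (3/2) × 11.40 = 17.10 mol
Step 2:
n(J) available = 17.10 mol
n(B) = 9.310 mol
n/ν for J = 17.10/2 = 8.550
n/ν for B = 9.310/1 = 9.310
Smallest n/ν is J → limiting reagent.
n(T) = (3/2) × 17.10 = 25.65 mol
mass = 25.65 × 165.90 = 4255 g

4260 g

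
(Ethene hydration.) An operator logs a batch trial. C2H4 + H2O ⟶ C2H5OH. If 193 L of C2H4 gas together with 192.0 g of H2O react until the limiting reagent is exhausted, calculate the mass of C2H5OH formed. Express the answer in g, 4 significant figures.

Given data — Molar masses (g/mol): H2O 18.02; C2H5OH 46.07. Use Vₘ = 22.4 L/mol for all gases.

396.9 g

n(C2H4) = 193.0 / 22.4 = 8.616 mol
n(H2O) = 192.0 / 18.02 = 10.65 mol
n/ν → C2H4: 8.616, H2O: 10.65; C2H4 is limiting.
n(C2H5OH) = (1/1) × 8.616 = 8.616 mol
mass = 8.616 × 46.07 = 396.9 g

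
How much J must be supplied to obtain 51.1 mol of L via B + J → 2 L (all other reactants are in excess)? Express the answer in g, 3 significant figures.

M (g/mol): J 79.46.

2030 g

n(L) = 51.10 mol
n(J) = (1/2) × 51.10 = 25.55 mol
mass = 25.55 × 79.46 = 2030 g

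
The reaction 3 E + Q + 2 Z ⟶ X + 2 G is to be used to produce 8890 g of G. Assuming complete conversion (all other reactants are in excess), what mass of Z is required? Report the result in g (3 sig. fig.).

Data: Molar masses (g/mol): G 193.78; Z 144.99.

n(G) = 8890 / 193.78 = 45.88 mol
n(Z) = (2/2) × 45.88 = 45.88 mol
mass = 45.88 × 144.99 = 6652 g

6650 g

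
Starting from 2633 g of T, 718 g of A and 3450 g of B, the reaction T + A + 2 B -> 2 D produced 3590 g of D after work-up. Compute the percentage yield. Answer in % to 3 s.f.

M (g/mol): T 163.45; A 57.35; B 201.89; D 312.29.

n(T) = 2633 / 163.45 = 16.11 mol
n(A) = 718.0 / 57.35 = 12.52 mol
n(B) = 3450 / 201.89 = 17.09 mol
n/ν for T = 16.11/1 = 16.11
n/ν for A = 12.52/1 = 12.52
n/ν for B = 17.09/2 = 8.545
Smallest n/ν is B → limiting reagent.
theoretical n(D) = (2/2) × 17.09 = 17.09 mol → 5337 g
% yield = 3590 / 5337 × 100 = 67.27 %

67.3 %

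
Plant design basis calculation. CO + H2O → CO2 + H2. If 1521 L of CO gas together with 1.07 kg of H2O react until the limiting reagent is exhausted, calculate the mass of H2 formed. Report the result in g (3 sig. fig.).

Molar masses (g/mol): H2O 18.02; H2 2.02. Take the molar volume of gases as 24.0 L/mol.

120 g

n(CO) = 1521 / 24.0 = 63.38 mol
n(H2O) = 1.070×1000 / 18.02 = 59.38 mol
n/ν → CO: 63.38, H2O: 59.38; H2O is limiting.
n(H2) = (1/1) × 59.38 = 59.38 mol
mass = 59.38 × 2.02 = 119.9 g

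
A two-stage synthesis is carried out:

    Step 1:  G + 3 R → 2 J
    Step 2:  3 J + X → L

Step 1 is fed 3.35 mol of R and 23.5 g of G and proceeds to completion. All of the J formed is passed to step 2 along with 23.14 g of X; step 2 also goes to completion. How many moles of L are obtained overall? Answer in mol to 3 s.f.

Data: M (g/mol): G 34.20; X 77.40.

0.299 mol

Step 1:
n(R) = 3.350 mol
n(G) = 23.50 / 34.20 = 0.6871 mol
n/ν for R = 3.350/3 = 1.117
n/ν for G = 0.6871/1 = 0.6871
Smallest n/ν is G → limiting reagent.
n(J) produced = (2/1) × 0.6871 = 1.374 mol
Step 2:
n(J) available = 1.374 mol
n(X) = 23.14 / 77.40 = 0.2990 mol
n/ν for J = 1.374/3 = 0.4580
n/ν for X = 0.2990/1 = 0.2990
Smallest n/ν is X → limiting reagent.
n(L) = (1/1) × 0.2990 = 0.2990 mol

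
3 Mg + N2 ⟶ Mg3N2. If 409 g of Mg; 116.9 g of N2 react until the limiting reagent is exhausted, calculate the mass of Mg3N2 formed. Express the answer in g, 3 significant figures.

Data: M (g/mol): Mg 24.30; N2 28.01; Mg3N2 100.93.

421 g

n(Mg) = 409.0 / 24.30 = 16.83 mol
n(N2) = 116.9 / 28.01 = 4.174 mol
n/ν for Mg = 16.83/3 = 5.610
n/ν for N2 = 4.174/1 = 4.174
Smallest n/ν is N2 → limiting reagent.
n(Mg3N2) = (1/1) × 4.174 = 4.174 mol
mass = 4.174 × 100.93 = 421.3 g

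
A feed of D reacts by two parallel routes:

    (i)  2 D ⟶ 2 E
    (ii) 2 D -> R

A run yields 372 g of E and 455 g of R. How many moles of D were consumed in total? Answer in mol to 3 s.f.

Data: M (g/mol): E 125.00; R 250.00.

6.62 mol

n(E) = 372 / 125.00 = 2.976 mol
n(R) = 455 / 250.00 = 1.820 mol
n(D) via (i) = (2/2)×2.976 = 2.976 mol
n(D) via (ii) = (2/1)×1.820 = 3.640 mol
total n(D) = 2.976 + 3.640 = 6.616 mol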